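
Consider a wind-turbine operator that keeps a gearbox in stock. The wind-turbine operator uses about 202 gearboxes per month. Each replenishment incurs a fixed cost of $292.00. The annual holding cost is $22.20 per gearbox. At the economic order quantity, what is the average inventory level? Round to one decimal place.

Average inventory ≈ 126.3 gearboxes

Annual demand D = 202 × 12 = 2,424.
Q* = √(2DS/H) = √(2 × 2,424 × 292 / 22.2) ≈ 252.52.
Average inventory = Q*/2 ≈ 252.52 / 2 = 126.260.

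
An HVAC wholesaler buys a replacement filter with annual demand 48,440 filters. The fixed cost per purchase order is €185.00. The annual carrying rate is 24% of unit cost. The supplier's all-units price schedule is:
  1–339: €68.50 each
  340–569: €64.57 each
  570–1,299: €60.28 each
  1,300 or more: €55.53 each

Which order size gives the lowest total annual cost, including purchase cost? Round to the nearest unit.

Q* ≈ 1,300 filters

Holding cost per unit per year at price C is H = 0.24·C.
Evaluate total cost at each tier's feasible EOQ or, if the EOQ is below the tier, at the tier's minimum quantity.
Tier 1 (€68.50): EOQ = 1044.1 exceeds tier's upper bound 339, so this tier is dominated.
Tier 2 (€64.57): EOQ = 1075.4 exceeds tier's upper bound 569, so this tier is dominated.
EOQ at €60.28 = 1113.0 (feasible in tier 3): TC = 48,440×€60.28 + (48,440/1113.0)×185 + (1113.0/2)×0.24×€60.28 = €2,936,065.77.
EOQ at €55.53 = 1159.7 < 1300, so use break Q=1300: TC = 48,440×€55.53 + (48,440/1300.0)×185 + (1300.0/2)×0.24×€55.53 = €2,705,429.26.
Lowest total cost is €2,705,429.26 at Q = 1300.0.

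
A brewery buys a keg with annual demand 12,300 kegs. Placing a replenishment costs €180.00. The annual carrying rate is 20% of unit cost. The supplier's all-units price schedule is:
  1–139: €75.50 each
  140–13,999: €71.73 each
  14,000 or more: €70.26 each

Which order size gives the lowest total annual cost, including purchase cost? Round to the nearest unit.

Q* ≈ 556 kegs

Holding cost per unit per year at price C is H = 0.20·C.
Candidates are each tier's EOQ (if it falls in that tier) and each price-break quantity.
Tier 1 (€75.50): EOQ = 541.5 exceeds tier's upper bound 139, so this tier is dominated.
EOQ at €71.73 = 555.6 (feasible in tier 2): TC = 12,300×€71.73 + (12,300/555.6)×180 + (555.6/2)×0.20×€71.73 = €890,249.20.
EOQ at €70.26 = 561.4 < 14000, so use break Q=14000: TC = 12,300×€70.26 + (12,300/14000.0)×180 + (14000.0/2)×0.20×€70.26 = €962,720.14.
Lowest total cost is €890,249.20 at Q = 555.6.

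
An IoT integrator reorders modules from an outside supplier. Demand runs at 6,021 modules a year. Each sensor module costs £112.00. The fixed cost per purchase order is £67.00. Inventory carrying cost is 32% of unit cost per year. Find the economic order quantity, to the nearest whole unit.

Q* ≈ 150 modules

Holding cost H = 0.32 × £112.00 = £35.8400 per unit per year.
EOQ = √(2DS / H) = √(2 × 6,021 × 67 / 35.84).
= √(806,814 / 35.84) = √22,511.5513 ≈ 150.038.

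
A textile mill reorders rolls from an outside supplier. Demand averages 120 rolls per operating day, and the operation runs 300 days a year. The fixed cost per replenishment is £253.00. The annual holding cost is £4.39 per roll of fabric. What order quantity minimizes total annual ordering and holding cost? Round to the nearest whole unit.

Q* ≈ 2,037 rolls

Annual demand D = 120 × 300 = 36,000.
EOQ = √(2DS / H) = √(2 × 36,000 × 253 / 4.39).
= √(18,216,000 / 4.39) = √4,149,430.5239 ≈ 2037.015.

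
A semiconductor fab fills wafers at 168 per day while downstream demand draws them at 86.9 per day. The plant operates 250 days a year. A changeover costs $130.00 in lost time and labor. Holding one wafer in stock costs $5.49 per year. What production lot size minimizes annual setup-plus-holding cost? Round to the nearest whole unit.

Q* ≈ 1,460 wafers

Annual demand D = 86.9 × 250 = 21,725.
Production build-up factor (1 − d/p) = 1 − 86.9/168 = 0.4827.
Q* = √(2DS / (H(1 − d/p))) = √(2 × 21,725 × 130 / (5.49 × 0.4827)).
= √(5,648,500 / 2.6502) ≈ 1459.905.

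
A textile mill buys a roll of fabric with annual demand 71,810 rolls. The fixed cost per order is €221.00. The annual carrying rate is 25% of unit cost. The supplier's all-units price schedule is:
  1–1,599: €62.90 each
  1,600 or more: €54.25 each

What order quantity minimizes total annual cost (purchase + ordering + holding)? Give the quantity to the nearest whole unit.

Holding cost per unit per year at price C is H = 0.25·C.
For each price level, check whether its EOQ is feasible; otherwise the best quantity at that price is the breakpoint.
EOQ at €62.90 = 1420.7 (feasible in tier 1): TC = 71,810×€62.90 + (71,810/1420.7)×221 + (1420.7/2)×0.25×€62.90 = €4,539,189.81.
EOQ at €54.25 = 1529.8 < 1600, so use break Q=1600: TC = 71,810×€54.25 + (71,810/1600.0)×221 + (1600.0/2)×0.25×€54.25 = €3,916,461.26.
Lowest total cost is €3,916,461.26 at Q = 1600.0.

Q* ≈ 1,600 rolls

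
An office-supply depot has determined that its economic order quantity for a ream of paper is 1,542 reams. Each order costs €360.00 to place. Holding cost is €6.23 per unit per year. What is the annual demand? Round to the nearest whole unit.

D ≈ 20,574 reams per year

The basic EOQ model gives Q* = √(2DS/H); rearrange for the unknown.
From Q* = √(2DS/H): D = Q*²H / (2S) = 1,542² × 6.23 / (2 × 360) = 20574.264.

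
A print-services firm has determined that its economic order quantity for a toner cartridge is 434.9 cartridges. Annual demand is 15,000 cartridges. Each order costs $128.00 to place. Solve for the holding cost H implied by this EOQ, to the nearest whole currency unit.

H ≈ $20

The basic EOQ model gives Q* = √(2DS/H); rearrange for the unknown.
From Q* = √(2DS/H): H = 2DS / Q*² = 2 × 15,000 × 128 / 434.9² = 20.3026.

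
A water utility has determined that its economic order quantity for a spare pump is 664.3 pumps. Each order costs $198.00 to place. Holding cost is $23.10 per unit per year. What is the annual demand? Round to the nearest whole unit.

Squaring Q* = √(2DS/H) gives Q*² = 2DS/H.
From Q* = √(2DS/H): D = Q*²H / (2S) = 664.3² × 23.1 / (2 × 198) = 25742.179.

D ≈ 25,742 pumps per year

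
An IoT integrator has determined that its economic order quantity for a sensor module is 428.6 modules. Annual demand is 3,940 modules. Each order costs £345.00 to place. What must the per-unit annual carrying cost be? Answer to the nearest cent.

H ≈ £14.80

The basic EOQ model gives Q* = √(2DS/H); rearrange for the unknown.
From Q* = √(2DS/H): H = 2DS / Q*² = 2 × 3,940 × 345 / 428.6² = 14.7993.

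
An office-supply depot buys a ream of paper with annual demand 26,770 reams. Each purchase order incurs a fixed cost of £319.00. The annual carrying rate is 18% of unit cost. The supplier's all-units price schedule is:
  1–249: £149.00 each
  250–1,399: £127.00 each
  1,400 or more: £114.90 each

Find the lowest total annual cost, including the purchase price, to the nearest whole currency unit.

TC* ≈ £3,096,450

Holding cost per unit per year at price C is H = 0.18·C.
For each price level, check whether its EOQ is feasible; otherwise the best quantity at that price is the breakpoint.
Tier 1 (£149.00): EOQ = 798.0 exceeds tier's upper bound 249, so this tier is dominated.
EOQ at £127.00 = 864.4 (feasible in tier 2): TC = 26,770×£127.00 + (26,770/864.4)×319 + (864.4/2)×0.18×£127.00 = £3,419,549.35.
EOQ at £114.90 = 908.7 < 1400, so use break Q=1400: TC = 26,770×£114.90 + (26,770/1400.0)×319 + (1400.0/2)×0.18×£114.90 = £3,096,450.14.
Lowest total cost among the candidates is at Q = 1400.0.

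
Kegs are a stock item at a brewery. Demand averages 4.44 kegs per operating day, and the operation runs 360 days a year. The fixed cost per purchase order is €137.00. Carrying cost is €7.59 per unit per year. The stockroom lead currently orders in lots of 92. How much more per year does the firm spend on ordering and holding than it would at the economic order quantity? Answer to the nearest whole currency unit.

Annual demand D = 4.44 × 360 = 1,598.4.
EOQ = √(2DS/H) = √(2 × 1,598.4 × 137 / 7.59) ≈ 240.21.
Cost at Q* = (D/Q*)S + (Q*/2)H = √(2DSH) ≈ €1,823.22.
Cost at Q = 92: (1,598.4/92)×137 + (92/2)×7.59 = €2,380.23 + €349.14 = €2,729.37.
Excess = €2,729.37 − €1,823.22 = €906.15.

Extra cost ≈ €906 per year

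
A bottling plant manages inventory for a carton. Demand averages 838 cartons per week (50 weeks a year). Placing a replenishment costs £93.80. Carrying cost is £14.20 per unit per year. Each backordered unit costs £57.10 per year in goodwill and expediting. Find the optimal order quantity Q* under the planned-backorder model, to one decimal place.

Q* ≈ 831.4 cartons

Annual demand D = 838 × 50 = 41,900.
With planned backorders, Q* = √(2DS/H) · √((H+B)/B).
√(2DS/H) = √(2 × 41,900 × 93.8 / 14.2) = 744.011.
√((H+B)/B) = √((14.2+57.1)/57.1) = 1.1174.
Q* ≈ 831.392.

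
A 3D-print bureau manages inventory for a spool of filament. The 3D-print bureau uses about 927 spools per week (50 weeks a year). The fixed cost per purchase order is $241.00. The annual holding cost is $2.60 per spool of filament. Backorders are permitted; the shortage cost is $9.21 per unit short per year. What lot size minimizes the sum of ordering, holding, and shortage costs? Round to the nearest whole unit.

Annual demand D = 927 × 50 = 46,350.
With planned backorders, Q* = √(2DS/H) · √((H+B)/B).
√(2DS/H) = √(2 × 46,350 × 241 / 2.6) = 2931.310.
√((H+B)/B) = √((2.6+9.21)/9.21) = 1.1324.
Q* ≈ 3319.379.

Q* ≈ 3,319 spools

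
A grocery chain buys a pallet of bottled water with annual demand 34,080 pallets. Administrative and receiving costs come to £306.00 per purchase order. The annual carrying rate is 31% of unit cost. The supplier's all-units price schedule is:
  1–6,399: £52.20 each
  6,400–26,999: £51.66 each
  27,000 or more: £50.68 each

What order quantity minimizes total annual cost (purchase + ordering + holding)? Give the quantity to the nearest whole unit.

Q* ≈ 1,135 pallets

Holding cost per unit per year at price C is H = 0.31·C.
Evaluate total cost at each tier's feasible EOQ or, if the EOQ is below the tier, at the tier's minimum quantity.
EOQ at £52.20 = 1135.3 (feasible in tier 1): TC = 34,080×£52.20 + (34,080/1135.3)×306 + (1135.3/2)×0.31×£52.20 = £1,797,347.37.
EOQ at £51.66 = 1141.2 < 6400, so use break Q=6400: TC = 34,080×£51.66 + (34,080/6400.0)×306 + (6400.0/2)×0.31×£51.66 = £1,813,448.97.
EOQ at £50.68 = 1152.2 < 27000, so use break Q=27000: TC = 34,080×£50.68 + (34,080/27000.0)×306 + (27000.0/2)×0.31×£50.68 = £1,939,656.44.
Lowest total cost is £1,797,347.37 at Q = 1135.3.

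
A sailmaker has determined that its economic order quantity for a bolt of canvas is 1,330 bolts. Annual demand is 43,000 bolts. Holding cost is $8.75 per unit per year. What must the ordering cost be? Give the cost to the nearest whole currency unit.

Squaring Q* = √(2DS/H) gives Q*² = 2DS/H.
From Q* = √(2DS/H): S = Q*²H / (2D) = 1,330² × 8.75 / (2 × 43,000) = 179.9753.

S ≈ $180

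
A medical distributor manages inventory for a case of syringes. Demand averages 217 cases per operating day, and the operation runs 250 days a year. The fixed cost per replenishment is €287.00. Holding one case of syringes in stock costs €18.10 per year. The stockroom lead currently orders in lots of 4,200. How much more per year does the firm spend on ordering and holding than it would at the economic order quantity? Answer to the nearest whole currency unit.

Extra cost ≈ €17,976 per year

Annual demand D = 217 × 250 = 54,250.
EOQ = √(2DS/H) = √(2 × 54,250 × 287 / 18.1) ≈ 1311.65.
Cost at Q* = (D/Q*)S + (Q*/2)H = √(2DSH) ≈ €23,740.79.
Cost at Q = 4,200: (54,250/4,200)×287 + (4,200/2)×18.1 = €3,707.08 + €38,010.00 = €41,717.08.
Excess = €41,717.08 − €23,740.79 = €17,976.30.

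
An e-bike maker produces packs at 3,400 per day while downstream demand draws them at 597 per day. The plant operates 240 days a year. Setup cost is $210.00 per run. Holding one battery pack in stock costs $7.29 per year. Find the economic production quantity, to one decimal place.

Annual demand D = 597 × 240 = 143,280.
Production build-up factor (1 − d/p) = 1 − 597/3,400 = 0.8244.
Q* = √(2DS / (H(1 − d/p))) = √(2 × 143,280 × 210 / (7.29 × 0.8244)).
= √(60,177,600 / 6.01) ≈ 3164.329.

Q* ≈ 3,164.3 packs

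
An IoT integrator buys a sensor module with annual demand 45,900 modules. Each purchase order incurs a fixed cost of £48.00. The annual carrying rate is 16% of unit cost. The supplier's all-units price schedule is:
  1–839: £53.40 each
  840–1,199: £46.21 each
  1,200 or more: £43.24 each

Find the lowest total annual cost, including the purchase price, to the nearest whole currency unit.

TC* ≈ £1,990,703

Holding cost per unit per year at price C is H = 0.16·C.
Evaluate total cost at each tier's feasible EOQ or, if the EOQ is below the tier, at the tier's minimum quantity.
EOQ at £53.40 = 718.1 (feasible in tier 1): TC = 45,900×£53.40 + (45,900/718.1)×48 + (718.1/2)×0.16×£53.40 = £2,457,195.82.
EOQ at £46.21 = 772.0 < 840, so use break Q=840: TC = 45,900×£46.21 + (45,900/840.0)×48 + (840.0/2)×0.16×£46.21 = £2,126,767.17.
EOQ at £43.24 = 798.1 < 1200, so use break Q=1200: TC = 45,900×£43.24 + (45,900/1200.0)×48 + (1200.0/2)×0.16×£43.24 = £1,990,703.04.
Lowest total cost among the candidates is at Q = 1200.0.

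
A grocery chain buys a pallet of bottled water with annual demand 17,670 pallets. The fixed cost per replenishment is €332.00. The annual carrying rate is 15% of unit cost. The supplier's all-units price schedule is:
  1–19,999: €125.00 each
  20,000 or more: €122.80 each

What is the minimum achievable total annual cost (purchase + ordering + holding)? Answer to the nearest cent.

TC* ≈ €2,223,582.11

Holding cost per unit per year at price C is H = 0.15·C.
For each price level, check whether its EOQ is feasible; otherwise the best quantity at that price is the breakpoint.
EOQ at €125.00 = 791.0 (feasible in tier 1): TC = 17,670×€125.00 + (17,670/791.0)×332 + (791.0/2)×0.15×€125.00 = €2,223,582.11.
EOQ at €122.80 = 798.1 < 20000, so use break Q=20000: TC = 17,670×€122.80 + (17,670/20000.0)×332 + (20000.0/2)×0.15×€122.80 = €2,354,369.32.
Lowest total cost among the candidates is at Q = 791.0.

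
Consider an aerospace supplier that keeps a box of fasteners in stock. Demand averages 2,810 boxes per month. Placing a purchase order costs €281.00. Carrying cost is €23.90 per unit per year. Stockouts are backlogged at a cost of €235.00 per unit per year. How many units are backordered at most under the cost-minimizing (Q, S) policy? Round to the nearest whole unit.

Annual demand D = 2,810 × 12 = 33,720.
With planned backorders, Q* = √(2DS/H) · √((H+B)/B).
√(2DS/H) = √(2 × 33,720 × 281 / 23.9) = 890.457.
√((H+B)/B) = √((23.9+235)/235) = 1.0496.
Q* ≈ 934.642.
S* = Q* · H/(H+B) = 934.642 × 23.9/258.9 ≈ 86.280.

S* ≈ 86 boxes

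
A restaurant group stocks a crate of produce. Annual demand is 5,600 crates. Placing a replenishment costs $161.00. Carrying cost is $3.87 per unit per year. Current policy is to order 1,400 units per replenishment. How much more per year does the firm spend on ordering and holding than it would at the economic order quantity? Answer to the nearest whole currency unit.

Extra cost ≈ $711 per year

EOQ = √(2DS/H) = √(2 × 5,600 × 161 / 3.87) ≈ 682.60.
Cost at Q* = (D/Q*)S + (Q*/2)H = √(2DSH) ≈ $2,641.66.
Cost at Q = 1,400: (5,600/1,400)×161 + (1,400/2)×3.87 = $644.00 + $2,709.00 = $3,353.00.
Excess = $3,353.00 − $2,641.66 = $711.34.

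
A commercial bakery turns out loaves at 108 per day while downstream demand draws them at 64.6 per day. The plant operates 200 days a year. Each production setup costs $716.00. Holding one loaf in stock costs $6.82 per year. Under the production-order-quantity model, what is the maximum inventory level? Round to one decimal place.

I_max ≈ 1,044.1 loaves

Annual demand D = 64.6 × 200 = 12,920.
Production build-up factor (1 − d/p) = 1 − 64.6/108 = 0.4019.
Q* = √(2DS / (H(1 − d/p))) = √(2 × 12,920 × 716 / (6.82 × 0.4019)).
= √(18,501,440 / 2.7406) ≈ 2598.230.
Maximum inventory = Q*(1 − d/p) = 2598.230 × 0.4019 ≈ 1044.104.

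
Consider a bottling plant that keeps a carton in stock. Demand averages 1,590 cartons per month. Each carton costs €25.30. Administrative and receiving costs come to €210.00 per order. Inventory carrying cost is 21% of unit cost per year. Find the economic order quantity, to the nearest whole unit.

Q* ≈ 1,228 cartons

Annual demand D = 1,590 × 12 = 19,080.
Holding cost H = 0.21 × €25.30 = €5.3130 per unit per year.
EOQ = √(2DS / H) = √(2 × 19,080 × 210 / 5.313).
= √(8,013,600 / 5.313) = √1,508,300.3953 ≈ 1228.129.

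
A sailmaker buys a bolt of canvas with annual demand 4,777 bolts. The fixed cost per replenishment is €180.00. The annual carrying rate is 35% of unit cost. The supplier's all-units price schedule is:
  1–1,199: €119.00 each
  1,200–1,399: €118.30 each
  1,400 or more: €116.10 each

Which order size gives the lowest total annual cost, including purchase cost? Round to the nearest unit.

Holding cost per unit per year at price C is H = 0.35·C.
For each price level, check whether its EOQ is feasible; otherwise the best quantity at that price is the breakpoint.
EOQ at €119.00 = 203.2 (feasible in tier 1): TC = 4,777×€119.00 + (4,777/203.2)×180 + (203.2/2)×0.35×€119.00 = €576,926.23.
EOQ at €118.30 = 203.8 < 1200, so use break Q=1200: TC = 4,777×€118.30 + (4,777/1200.0)×180 + (1200.0/2)×0.35×€118.30 = €590,678.65.
EOQ at €116.10 = 205.7 < 1400, so use break Q=1400: TC = 4,777×€116.10 + (4,777/1400.0)×180 + (1400.0/2)×0.35×€116.10 = €583,668.39.
Lowest total cost is €576,926.23 at Q = 203.2.

Q* ≈ 203 bolts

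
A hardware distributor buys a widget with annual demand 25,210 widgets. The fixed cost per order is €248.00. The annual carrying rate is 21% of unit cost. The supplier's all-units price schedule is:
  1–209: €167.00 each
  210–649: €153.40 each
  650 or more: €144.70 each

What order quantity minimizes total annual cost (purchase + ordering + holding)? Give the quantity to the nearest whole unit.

Q* ≈ 650 widgets

Holding cost per unit per year at price C is H = 0.21·C.
Candidates are each tier's EOQ (if it falls in that tier) and each price-break quantity.
Tier 1 (€167.00): EOQ = 597.1 exceeds tier's upper bound 209, so this tier is dominated.
EOQ at €153.40 = 623.0 (feasible in tier 2): TC = 25,210×€153.40 + (25,210/623.0)×248 + (623.0/2)×0.21×€153.40 = €3,887,284.10.
EOQ at €144.70 = 641.5 < 650, so use break Q=650: TC = 25,210×€144.70 + (25,210/650.0)×248 + (650.0/2)×0.21×€144.70 = €3,667,381.36.
Lowest total cost is €3,667,381.36 at Q = 650.0.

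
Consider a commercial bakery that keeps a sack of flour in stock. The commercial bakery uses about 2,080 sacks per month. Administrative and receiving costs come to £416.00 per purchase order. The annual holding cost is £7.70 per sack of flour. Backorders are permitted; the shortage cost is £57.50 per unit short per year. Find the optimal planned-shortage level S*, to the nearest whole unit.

S* ≈ 207 sacks

Annual demand D = 2,080 × 12 = 24,960.
With planned backorders, Q* = √(2DS/H) · √((H+B)/B).
√(2DS/H) = √(2 × 24,960 × 416 / 7.7) = 1642.247.
√((H+B)/B) = √((7.7+57.5)/57.5) = 1.0649.
Q* ≈ 1748.753.
S* = Q* · H/(H+B) = 1748.753 × 7.7/65.2 ≈ 206.525.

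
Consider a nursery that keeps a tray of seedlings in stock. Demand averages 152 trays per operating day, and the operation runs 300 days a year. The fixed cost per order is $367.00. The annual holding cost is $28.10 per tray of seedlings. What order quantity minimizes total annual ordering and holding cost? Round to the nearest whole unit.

Q* ≈ 1,091 trays

Annual demand D = 152 × 300 = 45,600.
EOQ = √(2DS / H) = √(2 × 45,600 × 367 / 28.1).
= √(33,470,400 / 28.1) = √1,191,117.4377 ≈ 1091.383.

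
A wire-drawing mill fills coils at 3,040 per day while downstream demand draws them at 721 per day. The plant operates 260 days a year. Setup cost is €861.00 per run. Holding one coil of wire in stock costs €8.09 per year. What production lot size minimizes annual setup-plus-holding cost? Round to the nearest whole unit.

Annual demand D = 721 × 260 = 187,460.
Production build-up factor (1 − d/p) = 1 − 721/3,040 = 0.7628.
Q* = √(2DS / (H(1 − d/p))) = √(2 × 187,460 × 861 / (8.09 × 0.7628)).
= √(322,806,120 / 6.1713) ≈ 7232.410.

Q* ≈ 7,232 coils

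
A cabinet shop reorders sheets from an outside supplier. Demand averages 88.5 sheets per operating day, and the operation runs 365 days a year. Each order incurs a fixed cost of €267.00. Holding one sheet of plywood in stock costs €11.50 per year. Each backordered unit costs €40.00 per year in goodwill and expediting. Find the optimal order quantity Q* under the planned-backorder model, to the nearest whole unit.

Q* ≈ 1,390 sheets

Annual demand D = 88.5 × 365 = 32,302.5.
With planned backorders, Q* = √(2DS/H) · √((H+B)/B).
√(2DS/H) = √(2 × 32,302.5 × 267 / 11.5) = 1224.728.
√((H+B)/B) = √((11.5+40)/40) = 1.1347.
Q* ≈ 1389.675.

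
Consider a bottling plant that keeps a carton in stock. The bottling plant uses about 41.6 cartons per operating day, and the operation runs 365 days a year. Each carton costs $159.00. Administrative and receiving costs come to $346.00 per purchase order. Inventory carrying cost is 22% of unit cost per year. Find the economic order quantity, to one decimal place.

Annual demand D = 41.6 × 365 = 15,184.
Holding cost H = 0.22 × $159.00 = $34.9800 per unit per year.
EOQ = √(2DS / H) = √(2 × 15,184 × 346 / 34.98).
= √(10,507,328 / 34.98) = √300,381.0177 ≈ 548.070.

Q* ≈ 548.1 cartons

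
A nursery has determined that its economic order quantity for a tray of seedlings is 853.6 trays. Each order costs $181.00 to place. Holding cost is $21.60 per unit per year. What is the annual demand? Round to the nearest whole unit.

D ≈ 43,476 trays per year

Invert the EOQ relation Q*² = 2DS/H.
From Q* = √(2DS/H): D = Q*²H / (2S) = 853.6² × 21.6 / (2 × 181) = 43476.442.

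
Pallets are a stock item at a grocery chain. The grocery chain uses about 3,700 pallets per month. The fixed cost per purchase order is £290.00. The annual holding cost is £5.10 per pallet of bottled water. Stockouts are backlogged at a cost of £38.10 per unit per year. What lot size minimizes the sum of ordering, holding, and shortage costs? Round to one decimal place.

Annual demand D = 3,700 × 12 = 44,400.
With planned backorders, Q* = √(2DS/H) · √((H+B)/B).
√(2DS/H) = √(2 × 44,400 × 290 / 5.1) = 2247.090.
√((H+B)/B) = √((5.1+38.1)/38.1) = 1.0648.
Q* ≈ 2392.764.

Q* ≈ 2,392.8 pallets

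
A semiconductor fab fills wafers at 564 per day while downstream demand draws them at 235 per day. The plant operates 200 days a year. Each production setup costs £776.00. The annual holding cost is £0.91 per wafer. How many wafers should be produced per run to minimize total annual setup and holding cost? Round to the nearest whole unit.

Annual demand D = 235 × 200 = 47,000.
Production build-up factor (1 − d/p) = 1 − 235/564 = 0.5833.
Q* = √(2DS / (H(1 − d/p))) = √(2 × 47,000 × 776 / (0.91 × 0.5833)).
= √(72,944,000 / 0.5308) ≈ 11722.377.

Q* ≈ 11,722 wafers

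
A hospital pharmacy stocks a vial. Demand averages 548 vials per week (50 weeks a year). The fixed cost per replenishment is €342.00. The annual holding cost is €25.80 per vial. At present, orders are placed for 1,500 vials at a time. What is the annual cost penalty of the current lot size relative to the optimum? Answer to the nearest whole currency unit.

Extra cost ≈ €3,608 per year

Annual demand D = 548 × 50 = 27,400.
EOQ = √(2DS/H) = √(2 × 27,400 × 342 / 25.8) ≈ 852.30.
Cost at Q* = (D/Q*)S + (Q*/2)H = √(2DSH) ≈ €21,989.39.
Cost at Q = 1,500: (27,400/1,500)×342 + (1,500/2)×25.8 = €6,247.20 + €19,350.00 = €25,597.20.
Excess = €25,597.20 − €21,989.39 = €3,607.81.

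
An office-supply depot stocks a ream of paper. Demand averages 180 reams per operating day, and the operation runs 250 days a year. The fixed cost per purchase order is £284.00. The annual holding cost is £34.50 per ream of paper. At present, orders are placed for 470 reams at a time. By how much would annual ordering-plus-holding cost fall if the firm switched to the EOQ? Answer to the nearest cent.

Annual demand D = 180 × 250 = 45,000.
EOQ = √(2DS/H) = √(2 × 45,000 × 284 / 34.5) ≈ 860.74.
Cost at Q* = (D/Q*)S + (Q*/2)H = √(2DSH) ≈ £29,695.45.
Cost at Q = 470: (45,000/470)×284 + (470/2)×34.5 = £27,191.49 + £8,107.50 = £35,298.99.
Excess = £35,298.99 − £29,695.45 = £5,603.54.

Extra cost ≈ £5,603.54 per year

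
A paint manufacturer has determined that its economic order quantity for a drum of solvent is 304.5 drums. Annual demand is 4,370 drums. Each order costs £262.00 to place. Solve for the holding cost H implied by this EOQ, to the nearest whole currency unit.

H ≈ £25

Squaring Q* = √(2DS/H) gives Q*² = 2DS/H.
From Q* = √(2DS/H): H = 2DS / Q*² = 2 × 4,370 × 262 / 304.5² = 24.6967.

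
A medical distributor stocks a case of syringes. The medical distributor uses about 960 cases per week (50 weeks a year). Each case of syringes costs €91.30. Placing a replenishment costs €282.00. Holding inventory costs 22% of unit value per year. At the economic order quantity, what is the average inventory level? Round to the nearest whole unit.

Annual demand D = 960 × 50 = 48,000.
Holding cost H = 0.22 × €91.30 = €20.0860 per unit per year.
Q* = √(2DS/H) = √(2 × 48,000 × 282 / 20.086) ≈ 1160.95.
Average inventory = Q*/2 ≈ 1160.95 / 2 = 580.475.

Average inventory ≈ 580 cases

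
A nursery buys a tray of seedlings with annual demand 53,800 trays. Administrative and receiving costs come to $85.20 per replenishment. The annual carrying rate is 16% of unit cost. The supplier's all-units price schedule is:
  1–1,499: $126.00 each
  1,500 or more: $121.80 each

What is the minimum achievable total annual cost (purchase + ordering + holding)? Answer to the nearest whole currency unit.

TC* ≈ $6,570,512

Holding cost per unit per year at price C is H = 0.16·C.
Evaluate total cost at each tier's feasible EOQ or, if the EOQ is below the tier, at the tier's minimum quantity.
EOQ at $126.00 = 674.3 (feasible in tier 1): TC = 53,800×$126.00 + (53,800/674.3)×85.2 + (674.3/2)×0.16×$126.00 = $6,792,394.75.
EOQ at $121.80 = 685.9 < 1500, so use break Q=1500: TC = 53,800×$121.80 + (53,800/1500.0)×85.2 + (1500.0/2)×0.16×$121.80 = $6,570,511.84.
Lowest total cost among the candidates is at Q = 1500.0.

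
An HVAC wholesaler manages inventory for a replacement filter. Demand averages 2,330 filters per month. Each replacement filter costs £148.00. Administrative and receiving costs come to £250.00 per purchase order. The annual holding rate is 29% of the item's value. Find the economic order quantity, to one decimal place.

Annual demand D = 2,330 × 12 = 27,960.
Holding cost H = 0.29 × £148.00 = £42.9200 per unit per year.
EOQ = √(2DS / H) = √(2 × 27,960 × 250 / 42.92).
= √(13,980,000 / 42.92) = √325,722.274 ≈ 570.721.

Q* ≈ 570.7 filters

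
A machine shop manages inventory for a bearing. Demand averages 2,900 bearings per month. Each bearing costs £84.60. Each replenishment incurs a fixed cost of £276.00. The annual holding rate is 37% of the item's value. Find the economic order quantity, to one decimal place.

Q* ≈ 783.4 bearings

Annual demand D = 2,900 × 12 = 34,800.
Holding cost H = 0.37 × £84.60 = £31.3020 per unit per year.
EOQ = √(2DS / H) = √(2 × 34,800 × 276 / 31.302).
= √(19,209,600 / 31.302) = √613,686.0265 ≈ 783.381.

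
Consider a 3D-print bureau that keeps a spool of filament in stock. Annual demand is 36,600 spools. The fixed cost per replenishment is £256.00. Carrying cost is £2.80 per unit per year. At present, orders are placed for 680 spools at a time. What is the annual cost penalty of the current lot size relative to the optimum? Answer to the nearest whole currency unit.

EOQ = √(2DS/H) = √(2 × 36,600 × 256 / 2.8) ≈ 2587.00.
Cost at Q* = (D/Q*)S + (Q*/2)H = √(2DSH) ≈ £7,243.60.
Cost at Q = 680: (36,600/680)×256 + (680/2)×2.8 = £13,778.82 + £952.00 = £14,730.82.
Excess = £14,730.82 − £7,243.60 = £7,487.22.

Extra cost ≈ £7,487 per year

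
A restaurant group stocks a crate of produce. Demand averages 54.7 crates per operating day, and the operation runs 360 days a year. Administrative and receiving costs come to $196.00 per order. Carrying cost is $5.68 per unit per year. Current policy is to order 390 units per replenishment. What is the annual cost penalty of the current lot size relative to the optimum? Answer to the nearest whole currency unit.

Extra cost ≈ $4,383 per year

Annual demand D = 54.7 × 360 = 19,692.
EOQ = √(2DS/H) = √(2 × 19,692 × 196 / 5.68) ≈ 1165.77.
Cost at Q* = (D/Q*)S + (Q*/2)H = √(2DSH) ≈ $6,621.59.
Cost at Q = 390: (19,692/390)×196 + (390/2)×5.68 = $9,896.49 + $1,107.60 = $11,004.09.
Excess = $11,004.09 − $6,621.59 = $4,382.50.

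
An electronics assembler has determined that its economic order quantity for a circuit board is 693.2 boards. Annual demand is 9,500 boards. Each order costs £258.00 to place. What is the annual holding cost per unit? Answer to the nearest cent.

H ≈ £10.20

The basic EOQ model gives Q* = √(2DS/H); rearrange for the unknown.
From Q* = √(2DS/H): H = 2DS / Q*² = 2 × 9,500 × 258 / 693.2² = 10.2013.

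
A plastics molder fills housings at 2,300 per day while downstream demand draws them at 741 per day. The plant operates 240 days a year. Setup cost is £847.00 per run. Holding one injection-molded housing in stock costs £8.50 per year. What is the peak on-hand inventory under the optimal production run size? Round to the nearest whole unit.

Annual demand D = 741 × 240 = 177,840.
Production build-up factor (1 − d/p) = 1 − 741/2,300 = 0.6778.
Q* = √(2DS / (H(1 − d/p))) = √(2 × 177,840 × 847 / (8.5 × 0.6778)).
= √(301,260,960 / 5.7615) ≈ 7231.074.
Maximum inventory = Q*(1 − d/p) = 7231.074 × 0.6778 ≈ 4901.411.

I_max ≈ 4,901 housings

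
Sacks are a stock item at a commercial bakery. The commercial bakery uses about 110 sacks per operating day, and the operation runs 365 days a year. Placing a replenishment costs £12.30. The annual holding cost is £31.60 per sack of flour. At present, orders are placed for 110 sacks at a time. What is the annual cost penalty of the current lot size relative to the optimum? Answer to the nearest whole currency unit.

Annual demand D = 110 × 365 = 40,150.
EOQ = √(2DS/H) = √(2 × 40,150 × 12.3 / 31.6) ≈ 176.79.
Cost at Q* = (D/Q*)S + (Q*/2)H = √(2DSH) ≈ £5,586.68.
Cost at Q = 110: (40,150/110)×12.3 + (110/2)×31.6 = £4,489.50 + £1,738.00 = £6,227.50.
Excess = £6,227.50 − £5,586.68 = £640.82.

Extra cost ≈ £641 per year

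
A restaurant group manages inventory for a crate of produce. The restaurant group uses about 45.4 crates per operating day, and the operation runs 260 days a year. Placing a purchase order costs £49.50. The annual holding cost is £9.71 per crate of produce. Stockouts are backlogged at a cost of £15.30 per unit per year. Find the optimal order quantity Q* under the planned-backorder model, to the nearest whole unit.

Annual demand D = 45.4 × 260 = 11,804.
With planned backorders, Q* = √(2DS/H) · √((H+B)/B).
√(2DS/H) = √(2 × 11,804 × 49.5 / 9.71) = 346.915.
√((H+B)/B) = √((9.71+15.3)/15.3) = 1.2785.
Q* ≈ 443.541.

Q* ≈ 444 crates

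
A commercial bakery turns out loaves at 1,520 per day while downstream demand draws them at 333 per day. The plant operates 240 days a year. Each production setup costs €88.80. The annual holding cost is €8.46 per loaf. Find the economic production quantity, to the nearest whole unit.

Q* ≈ 1,466 loaves

Annual demand D = 333 × 240 = 79,920.
Production build-up factor (1 − d/p) = 1 − 333/1,520 = 0.7809.
Q* = √(2DS / (H(1 − d/p))) = √(2 × 79,920 × 88.8 / (8.46 × 0.7809)).
= √(14,193,792 / 6.6066) ≈ 1465.752.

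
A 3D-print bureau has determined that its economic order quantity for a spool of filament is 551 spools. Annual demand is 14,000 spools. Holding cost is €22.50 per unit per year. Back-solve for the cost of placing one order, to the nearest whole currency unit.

S ≈ €244

Invert the EOQ relation Q*² = 2DS/H.
From Q* = √(2DS/H): S = Q*²H / (2D) = 551² × 22.5 / (2 × 14,000) = 243.9651.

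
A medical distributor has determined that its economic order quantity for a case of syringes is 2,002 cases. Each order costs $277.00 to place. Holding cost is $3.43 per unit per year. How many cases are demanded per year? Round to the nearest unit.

D ≈ 24,815 cases per year

Squaring Q* = √(2DS/H) gives Q*² = 2DS/H.
From Q* = √(2DS/H): D = Q*²H / (2S) = 2,002² × 3.43 / (2 × 277) = 24814.898.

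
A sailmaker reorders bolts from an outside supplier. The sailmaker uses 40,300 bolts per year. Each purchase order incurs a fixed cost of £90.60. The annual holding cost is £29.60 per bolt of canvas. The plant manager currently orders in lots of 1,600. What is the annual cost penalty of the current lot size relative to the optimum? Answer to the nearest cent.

Extra cost ≈ £11,259.95 per year

EOQ = √(2DS/H) = √(2 × 40,300 × 90.6 / 29.6) ≈ 496.69.
Cost at Q* = (D/Q*)S + (Q*/2)H = √(2DSH) ≈ £14,702.04.
Cost at Q = 1,600: (40,300/1,600)×90.6 + (1,600/2)×29.6 = £2,281.99 + £23,680.00 = £25,961.99.
Excess = £25,961.99 − £14,702.04 = £11,259.95.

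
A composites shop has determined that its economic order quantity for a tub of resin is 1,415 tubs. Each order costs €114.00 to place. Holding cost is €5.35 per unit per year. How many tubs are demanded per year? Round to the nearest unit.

Invert the EOQ relation Q*² = 2DS/H.
From Q* = √(2DS/H): D = Q*²H / (2S) = 1,415² × 5.35 / (2 × 114) = 46982.034.

D ≈ 46,982 tubs per year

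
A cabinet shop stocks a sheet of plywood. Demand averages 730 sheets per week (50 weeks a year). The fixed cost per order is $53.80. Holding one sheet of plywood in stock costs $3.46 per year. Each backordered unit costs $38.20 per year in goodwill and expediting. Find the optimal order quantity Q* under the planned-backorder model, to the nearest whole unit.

Q* ≈ 1,113 sheets

Annual demand D = 730 × 50 = 36,500.
With planned backorders, Q* = √(2DS/H) · √((H+B)/B).
√(2DS/H) = √(2 × 36,500 × 53.8 / 3.46) = 1065.404.
√((H+B)/B) = √((3.46+38.2)/38.2) = 1.0443.
Q* ≈ 1112.609.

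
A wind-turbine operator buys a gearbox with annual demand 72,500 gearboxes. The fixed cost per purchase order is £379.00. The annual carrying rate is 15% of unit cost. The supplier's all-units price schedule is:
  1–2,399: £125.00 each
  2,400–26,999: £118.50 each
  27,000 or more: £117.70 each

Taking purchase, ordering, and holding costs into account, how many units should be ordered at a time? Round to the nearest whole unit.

Q* ≈ 2,400 gearboxes

Holding cost per unit per year at price C is H = 0.15·C.
Candidates are each tier's EOQ (if it falls in that tier) and each price-break quantity.
EOQ at £125.00 = 1712.0 (feasible in tier 1): TC = 72,500×£125.00 + (72,500/1712.0)×379 + (1712.0/2)×0.15×£125.00 = £9,094,599.94.
EOQ at £118.50 = 1758.3 < 2400, so use break Q=2400: TC = 72,500×£118.50 + (72,500/2400.0)×379 + (2400.0/2)×0.15×£118.50 = £8,624,028.96.
EOQ at £117.70 = 1764.3 < 27000, so use break Q=27000: TC = 72,500×£117.70 + (72,500/27000.0)×379 + (27000.0/2)×0.15×£117.70 = £8,772,610.19.
Lowest total cost is £8,624,028.96 at Q = 2400.0.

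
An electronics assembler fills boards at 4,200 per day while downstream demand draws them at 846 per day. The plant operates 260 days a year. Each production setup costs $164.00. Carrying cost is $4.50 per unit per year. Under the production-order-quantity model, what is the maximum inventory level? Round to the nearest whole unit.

Annual demand D = 846 × 260 = 219,960.
Production build-up factor (1 − d/p) = 1 − 846/4,200 = 0.7986.
Q* = √(2DS / (H(1 − d/p))) = √(2 × 219,960 × 164 / (4.5 × 0.7986)).
= √(72,146,880 / 3.5936) ≈ 4480.698.
Maximum inventory = Q*(1 − d/p) = 4480.698 × 0.7986 ≈ 3578.157.

I_max ≈ 3,578 boards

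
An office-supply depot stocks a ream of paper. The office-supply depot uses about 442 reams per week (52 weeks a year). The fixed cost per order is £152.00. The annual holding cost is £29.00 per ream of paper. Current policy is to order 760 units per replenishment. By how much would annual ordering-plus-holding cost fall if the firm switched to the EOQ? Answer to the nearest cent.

Annual demand D = 442 × 52 = 22,984.
EOQ = √(2DS/H) = √(2 × 22,984 × 152 / 29) ≈ 490.85.
Cost at Q* = (D/Q*)S + (Q*/2)H = √(2DSH) ≈ £14,234.71.
Cost at Q = 760: (22,984/760)×152 + (760/2)×29 = £4,596.80 + £11,020.00 = £15,616.80.
Excess = £15,616.80 − £14,234.71 = £1,382.09.

Extra cost ≈ £1,382.09 per year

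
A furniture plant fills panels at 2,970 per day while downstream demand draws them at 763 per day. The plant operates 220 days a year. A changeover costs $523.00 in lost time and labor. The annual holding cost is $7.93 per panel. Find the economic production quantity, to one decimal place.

Annual demand D = 763 × 220 = 167,860.
Production build-up factor (1 − d/p) = 1 − 763/2,970 = 0.7431.
Q* = √(2DS / (H(1 − d/p))) = √(2 × 167,860 × 523 / (7.93 × 0.7431)).
= √(175,581,560 / 5.8928) ≈ 5458.583.

Q* ≈ 5,458.6 panels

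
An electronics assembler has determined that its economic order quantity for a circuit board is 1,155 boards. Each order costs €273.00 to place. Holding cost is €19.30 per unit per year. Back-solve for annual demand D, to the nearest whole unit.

D ≈ 47,155 boards per year

Squaring Q* = √(2DS/H) gives Q*² = 2DS/H.
From Q* = √(2DS/H): D = Q*²H / (2S) = 1,155² × 19.3 / (2 × 273) = 47155.096.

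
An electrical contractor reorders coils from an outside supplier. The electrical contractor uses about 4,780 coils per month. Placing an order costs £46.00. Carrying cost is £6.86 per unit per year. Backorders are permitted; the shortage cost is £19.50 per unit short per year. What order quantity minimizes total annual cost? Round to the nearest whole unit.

Q* ≈ 1,020 coils

Annual demand D = 4,780 × 12 = 57,360.
With planned backorders, Q* = √(2DS/H) · √((H+B)/B).
√(2DS/H) = √(2 × 57,360 × 46 / 6.86) = 877.074.
√((H+B)/B) = √((6.86+19.5)/19.5) = 1.1627.
Q* ≈ 1019.746.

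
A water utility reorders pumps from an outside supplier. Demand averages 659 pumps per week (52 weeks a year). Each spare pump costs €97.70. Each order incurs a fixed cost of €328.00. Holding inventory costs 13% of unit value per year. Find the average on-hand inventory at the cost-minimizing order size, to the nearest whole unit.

Average inventory ≈ 665 pumps

Annual demand D = 659 × 52 = 34,268.
Holding cost H = 0.13 × €97.70 = €12.7010 per unit per year.
The optimal lot size = √(2DS/H) = √(2 × 34,268 × 328 / 12.701) ≈ 1330.39.
Average inventory = Q*/2 ≈ 1330.39 / 2 = 665.193.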